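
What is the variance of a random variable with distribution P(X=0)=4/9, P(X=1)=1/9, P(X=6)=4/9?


E[X] = 25/9, E[X^2] = 145/9
Var(X) = E[X^2] - (E[X])^2 = 145/9 - (25/9)^2 = 680/81

680/81


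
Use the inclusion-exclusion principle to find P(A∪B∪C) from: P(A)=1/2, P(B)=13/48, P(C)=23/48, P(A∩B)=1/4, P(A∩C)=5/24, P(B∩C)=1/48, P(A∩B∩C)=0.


P(A∪B∪C) = P(A)+P(B)+P(C) - P(AB)-P(AC)-P(BC) + P(ABC)
= 1/2+13/48+23/48 - 1/4-5/24-1/48 + 0
= 37/48

37/48


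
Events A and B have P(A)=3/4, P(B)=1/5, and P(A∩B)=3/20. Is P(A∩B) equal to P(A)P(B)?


P(A)*P(B) = 3/4*1/5 = 3/20
P(A∩B) = 3/20, which equals P(A)P(B), so independent

Yes, A and B are independent


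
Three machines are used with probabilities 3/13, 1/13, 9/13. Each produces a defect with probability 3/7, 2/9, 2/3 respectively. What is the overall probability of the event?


P(A) = P(A|B1)P(B1) + P(A|B2)P(B2) + P(A|B3)P(B3)
= 3/7*3/13 + 2/9*1/13 + 2/3*9/13
= 9/91 + 2/117 + 6/13 = 473/819

473/819


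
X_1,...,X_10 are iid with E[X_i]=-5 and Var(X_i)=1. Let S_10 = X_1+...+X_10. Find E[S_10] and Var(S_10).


E[S_n] = n*mu = 10*-5 = -50
Var(S_n) = n*sigma^2 = 10*1 = 10

E[S_10]=-50, Var(S_10)=10


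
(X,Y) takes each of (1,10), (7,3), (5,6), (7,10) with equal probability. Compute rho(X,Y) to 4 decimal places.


Cov(X,Y) = -3.5000, Var(X) = 6.0000, Var(Y) = 8.6875
rho = Cov/(sqrt(VarX)*sqrt(VarY)) = -0.4848

-0.4848


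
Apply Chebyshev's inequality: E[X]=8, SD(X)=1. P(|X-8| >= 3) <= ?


k = 3/1 = 3
Chebyshev: P(|X-mu| >= k*sigma) <= 1/k^2 = 1/3^2 = 1/9

1/9


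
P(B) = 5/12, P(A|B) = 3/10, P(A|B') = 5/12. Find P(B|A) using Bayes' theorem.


P(A) = P(A|B)P(B) + P(A|B')P(B') = 3/10*5/12 + 5/12*7/12 = 53/144
P(B|A) = P(A|B)P(B)/P(A) = (1/8)/(53/144) = 18/53

18/53


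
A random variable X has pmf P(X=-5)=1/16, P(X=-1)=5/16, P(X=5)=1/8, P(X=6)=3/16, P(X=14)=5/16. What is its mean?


E[X] = sum(x * P(x))
= -5*1/16 - 1*5/16 + 5*1/8 + 6*3/16 + 14*5/16
= 11/2

11/2


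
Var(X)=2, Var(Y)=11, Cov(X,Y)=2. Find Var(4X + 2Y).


Var(4X + 2Y) = 4^2*Var(X) + 2^2*Var(Y) + 2*4*2*Cov(X,Y)
= 16*2 + 4*11 + 16*2
= 32 + 44 + 32 = 108

108


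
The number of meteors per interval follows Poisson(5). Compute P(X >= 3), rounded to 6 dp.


P(X>=3) = 1 - P(X<=2) = 1 - (e^(-5)*5^0/0! + e^(-5)*5^1/1! + e^(-5)*5^2/2!)
≈ 1 - (0.0067379470 + 0.0336897350 + 0.0842243375)
= 1 - 0.1246520195 = 0.8753479805
≈ 0.875348

0.875348


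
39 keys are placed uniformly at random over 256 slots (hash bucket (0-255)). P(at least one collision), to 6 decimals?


P(all different) = prod((256-i)/256 for i=0..38) = 0.047281
P(at least one match) = 1 - 0.047281 = 0.952719

0.952719


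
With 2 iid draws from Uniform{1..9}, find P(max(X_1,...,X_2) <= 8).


P(max <= 8) = P(all X_i <= 8) = (P(X_1 <= 8))^2
= (8/9)^2 = 64/81

64/81


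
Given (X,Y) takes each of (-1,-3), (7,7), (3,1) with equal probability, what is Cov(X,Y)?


E[X]=3, E[Y]=5/3, E[XY]=55/3
Cov(X,Y) = E[XY] - E[X]E[Y] = 55/3 - 3*5/3 = 40/3

40/3


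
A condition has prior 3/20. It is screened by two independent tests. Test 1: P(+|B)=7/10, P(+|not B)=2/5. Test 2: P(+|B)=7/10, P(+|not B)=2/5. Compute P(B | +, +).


After test 1: P(+) = 7/10*3/20 + 2/5*17/20 = 89/200
P(B|+) = (21/200)/(89/200) = 21/89
After test 2 (use post1 as new prior): P(+) = 7/10*21/89 + 2/5*68/89 = 419/890
P(B|+,+) = (147/890)/(419/890) = 147/419

147/419


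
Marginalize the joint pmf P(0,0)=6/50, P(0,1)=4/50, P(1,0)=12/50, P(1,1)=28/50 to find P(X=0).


P(X=0) = P(0,0)+P(0,1) = 6/50 + 4/50 = 10/50 = 1/5

1/5


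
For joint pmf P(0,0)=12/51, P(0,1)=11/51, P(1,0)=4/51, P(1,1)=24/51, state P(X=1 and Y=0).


Read from table: P(X=1, Y=0) = 4/51

4/51


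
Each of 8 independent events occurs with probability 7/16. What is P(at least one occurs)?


P(at least one) = 1 - P(none)
P(none) = (1 - 7/16)^8 = (9/16)^8 = 43046721/4294967296
P(at least one) = 1 - 43046721/4294967296 = 4251920575/4294967296

4251920575/4294967296


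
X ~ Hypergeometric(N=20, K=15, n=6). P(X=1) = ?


P(X=1) = C(15,1)*C(5,5) / C(20,6)
= 15*1 / 38760
= 15/38760 = 1/2584

1/2584


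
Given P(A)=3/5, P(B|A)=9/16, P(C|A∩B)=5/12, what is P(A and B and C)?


P(A∩B∩C) = P(A) * P(B|A) * P(C|A∩B)
= 3/5 * 9/16 * 5/12
= 27/80 * 5/12 = 9/64

9/64


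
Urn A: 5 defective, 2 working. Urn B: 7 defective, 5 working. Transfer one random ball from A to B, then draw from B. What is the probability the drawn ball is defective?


P(transfer defective) = 5/7; P(transfer working) = 2/7
If defective transferred: Urn II has 8 defective of 13, so P(defective|defective moved) = 8/13
If working transferred: Urn II has 7 defective of 13, so P(defective|working moved) = 7/13
By total probability: P(defective) = 5/7*8/13 + 2/7*7/13 = 54/91

54/91


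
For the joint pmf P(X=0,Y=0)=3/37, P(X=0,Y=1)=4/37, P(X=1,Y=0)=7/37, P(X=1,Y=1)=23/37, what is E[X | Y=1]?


P(Y=1) = 27/37
E[X|Y=1] = (0*4 + 1*23)/27 = 23/27

23/27


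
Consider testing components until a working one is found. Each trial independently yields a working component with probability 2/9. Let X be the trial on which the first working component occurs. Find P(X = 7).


P(X=7) = (1-p)^6 * p = (7/9)^6 * 2/9
= 117649/531441 * 2/9 = 235298/4782969

235298/4782969


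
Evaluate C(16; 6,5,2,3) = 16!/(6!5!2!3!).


16! = 20922789888000
Denominator: 6!=720 * 5!=120 * 2!=2 * 3!=6
Coefficient = 20922789888000 / 1036800 = 20180160

20180160


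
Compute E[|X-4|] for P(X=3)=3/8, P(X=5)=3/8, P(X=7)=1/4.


E[|X-4|] = sum(g(x)*P(x))
= 1*3/8 + 1*3/8 + 3*1/4
= 3/2

3/2


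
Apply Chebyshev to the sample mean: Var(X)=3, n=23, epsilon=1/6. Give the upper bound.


Var(Xbar) = Var(X)/n = 3/23
Chebyshev: P(|Xbar-mu| >= 1/6) <= Var(Xbar)/(1/6)^2 = (3/23)/(1/36) = 108/23
Bound exceeds 1, so trivial bound: 1

1


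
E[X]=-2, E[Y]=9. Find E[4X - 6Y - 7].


E[4X - 6Y - 7] = 4*E[X] - 6*E[Y] - 7
= (4)*(-2) + (-6)*(9) + (-7)
= -8 - 54 - 7 = -69

-69


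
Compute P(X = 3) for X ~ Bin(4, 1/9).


P(X=3) = C(4,3) * p^3 * (1-p)^1
= 4 * 1/729 * 8/9
= 32/6561

32/6561


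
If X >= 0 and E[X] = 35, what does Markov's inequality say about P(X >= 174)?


Markov: P(X >= a) <= E[X]/a
P(X >= 174) <= 35/174

35/174


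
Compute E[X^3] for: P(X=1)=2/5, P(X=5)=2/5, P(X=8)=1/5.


E[X^3] = sum(x^3 * P(x))
= 1*2/5 + 125*2/5 + 512*1/5
= 764/5

764/5


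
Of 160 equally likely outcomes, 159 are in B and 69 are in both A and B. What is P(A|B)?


P(A|B) = P(A∩B)/P(B) = (69/160)/(159/160) = 69/159 = 23/53

23/53


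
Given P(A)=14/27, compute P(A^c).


P(A') = 1 - P(A) = 1 - 14/27 = 13/27

13/27


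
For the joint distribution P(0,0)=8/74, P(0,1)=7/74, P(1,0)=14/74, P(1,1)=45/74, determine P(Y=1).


P(Y=1) = P(0,1)+P(1,1) = 7/74 + 45/74 = 52/74 = 26/37

26/37


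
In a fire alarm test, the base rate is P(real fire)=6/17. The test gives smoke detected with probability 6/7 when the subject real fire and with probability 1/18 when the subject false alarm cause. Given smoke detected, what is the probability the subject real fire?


P(A) = P(A|B)P(B) + P(A|B')P(B') = 6/7*6/17 + 1/18*11/17 = 725/2142
P(B|A) = P(A|B)P(B)/P(A) = (36/119)/(725/2142) = 648/725

648/725


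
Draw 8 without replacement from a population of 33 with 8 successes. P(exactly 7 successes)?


P(X=7) = C(8,7)*C(25,1) / C(33,8)
= 8*25 / 13884156
= 200/13884156 = 50/3471039

50/3471039


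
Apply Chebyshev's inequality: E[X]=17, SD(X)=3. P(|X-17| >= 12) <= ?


k = 12/3 = 4
Chebyshev: P(|X-mu| >= k*sigma) <= 1/k^2 = 1/4^2 = 1/16

1/16


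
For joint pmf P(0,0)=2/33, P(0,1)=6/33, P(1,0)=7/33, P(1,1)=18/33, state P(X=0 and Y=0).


Read from table: P(X=0, Y=0) = 2/33

2/33


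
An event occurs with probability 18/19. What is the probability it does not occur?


P(A') = 1 - P(A) = 1 - 18/19 = 1/19

1/19


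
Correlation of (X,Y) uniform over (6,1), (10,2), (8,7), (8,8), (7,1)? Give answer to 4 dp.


Cov(X,Y) = 0.9600, Var(X) = 1.7600, Var(Y) = 9.3600
rho = Cov/(sqrt(VarX)*sqrt(VarY)) = 0.2365

0.2365


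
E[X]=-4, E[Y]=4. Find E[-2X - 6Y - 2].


E[-2X - 6Y - 2] = -2*E[X] - 6*E[Y] - 2
= (-2)*(-4) + (-6)*(4) + (-2)
= 8 - 24 - 2 = -18

-18


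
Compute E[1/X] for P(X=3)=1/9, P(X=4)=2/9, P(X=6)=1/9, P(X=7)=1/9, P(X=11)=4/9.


E[1/X] = sum(g(x)*P(x))
= 1/3*1/9 + 1/4*2/9 + 1/6*1/9 + 1/7*1/9 + 1/11*4/9
= 116/693

116/693


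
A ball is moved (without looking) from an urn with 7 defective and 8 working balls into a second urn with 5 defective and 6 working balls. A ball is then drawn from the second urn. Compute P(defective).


P(transfer defective) = 7/15; P(transfer working) = 8/15
If defective transferred: Urn II has 6 defective of 12, so P(defective|defective moved) = 1/2
If working transferred: Urn II has 5 defective of 12, so P(defective|working moved) = 5/12
By total probability: P(defective) = 7/15*1/2 + 8/15*5/12 = 41/90

41/90


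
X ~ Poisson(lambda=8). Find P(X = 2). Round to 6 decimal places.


P(X=2) = e^(-8) * 8^2 / 2!
≈ 0.0003354626279 * 64 / 2
≈ 0.010735

0.010735


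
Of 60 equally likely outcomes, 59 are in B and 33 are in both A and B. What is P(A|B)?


P(A|B) = P(A∩B)/P(B) = (33/60)/(59/60) = 33/59

33/59


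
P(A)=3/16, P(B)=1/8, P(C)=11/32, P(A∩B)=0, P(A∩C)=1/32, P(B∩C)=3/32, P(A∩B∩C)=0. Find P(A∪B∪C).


P(A∪B∪C) = P(A)+P(B)+P(C) - P(AB)-P(AC)-P(BC) + P(ABC)
= 3/16+1/8+11/32 - 0-1/32-3/32 + 0
= 17/32

17/32


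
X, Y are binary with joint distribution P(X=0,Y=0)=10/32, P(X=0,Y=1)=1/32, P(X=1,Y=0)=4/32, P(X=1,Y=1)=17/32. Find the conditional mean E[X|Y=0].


P(Y=0) = 14/32
E[X|Y=0] = (0*10 + 1*4)/14 = 4/14 = 2/7

2/7


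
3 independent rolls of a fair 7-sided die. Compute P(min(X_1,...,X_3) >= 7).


P(min >= 7) = P(all X_i >= 7) = (P(X_1 >= 7))^3
= (1/7)^3 = 1/343

1/343


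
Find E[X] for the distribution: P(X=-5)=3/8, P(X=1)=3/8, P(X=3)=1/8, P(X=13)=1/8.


E[X] = sum(x * P(x))
= -5*3/8 + 1*3/8 + 3*1/8 + 13*1/8
= 1/2

1/2


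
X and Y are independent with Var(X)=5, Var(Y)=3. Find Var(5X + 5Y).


Independence => Cov(X,Y)=0
Var(5X + 5Y) = 5^2*Var(X) + 5^2*Var(Y)
= 25*5 + 25*3 = 200

200


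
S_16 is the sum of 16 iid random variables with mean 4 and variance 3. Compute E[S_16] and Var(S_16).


E[S_n] = n*mu = 16*4 = 64
Var(S_n) = n*sigma^2 = 16*3 = 48

E[S_16]=64, Var(S_16)=48


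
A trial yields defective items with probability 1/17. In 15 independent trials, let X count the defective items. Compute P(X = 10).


P(X=10) = C(15,10) * p^10 * (1-p)^5
= 3003 * 1/2015993900449 * 1048576/1419857
= 3148873728/2862423051509815793

3148873728/2862423051509815793


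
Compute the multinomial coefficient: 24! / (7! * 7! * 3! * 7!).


24! = 620448401733239439360000
Denominator: 7!=5040 * 7!=5040 * 3!=6 * 7!=5040
Coefficient = 620448401733239439360000 / 768144384000 = 807723671040

807723671040


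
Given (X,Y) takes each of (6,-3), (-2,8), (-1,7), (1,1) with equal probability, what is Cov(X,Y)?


E[X]=1, E[Y]=13/4, E[XY]=-10
Cov(X,Y) = E[XY] - E[X]E[Y] = -10 - 1*13/4 = -53/4

-53/4


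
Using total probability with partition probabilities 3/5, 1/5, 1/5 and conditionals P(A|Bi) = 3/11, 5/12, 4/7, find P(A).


P(A) = P(A|B1)P(B1) + P(A|B2)P(B2) + P(A|B3)P(B3)
= 3/11*3/5 + 5/12*1/5 + 4/7*1/5
= 9/55 + 1/12 + 4/35 = 1669/4620

1669/4620


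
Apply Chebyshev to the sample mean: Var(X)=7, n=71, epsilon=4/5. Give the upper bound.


Var(Xbar) = Var(X)/n = 7/71
Chebyshev: P(|Xbar-mu| >= 4/5) <= Var(Xbar)/(4/5)^2 = (7/71)/(16/25) = 175/1136

175/1136


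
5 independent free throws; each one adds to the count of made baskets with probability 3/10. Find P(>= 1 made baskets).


P(at least one) = 1 - P(none)
P(none) = (1 - 3/10)^5 = (7/10)^5 = 16807/100000
P(at least one) = 1 - 16807/100000 = 83193/100000

83193/100000


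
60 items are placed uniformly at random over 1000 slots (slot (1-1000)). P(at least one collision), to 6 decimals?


P(all different) = prod((1000-i)/1000 for i=0..59) = 0.164279
P(at least one match) = 1 - 0.164279 = 0.835721

0.835721


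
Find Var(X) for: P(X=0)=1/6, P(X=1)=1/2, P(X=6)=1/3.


E[X] = 5/2, E[X^2] = 25/2
Var(X) = E[X^2] - (E[X])^2 = 25/2 - (5/2)^2 = 25/4

25/4


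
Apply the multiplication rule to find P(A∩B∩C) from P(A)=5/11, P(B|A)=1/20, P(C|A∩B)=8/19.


P(A∩B∩C) = P(A) * P(B|A) * P(C|A∩B)
= 5/11 * 1/20 * 8/19
= 1/44 * 8/19 = 2/209

2/209


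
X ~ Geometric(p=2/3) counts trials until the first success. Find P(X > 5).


P(X > 5) = P(first 5 trials all fail) = (1-p)^5 = (1/3)^5 = 1/243

1/243


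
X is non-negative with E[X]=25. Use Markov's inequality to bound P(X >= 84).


Markov: P(X >= a) <= E[X]/a
P(X >= 84) <= 25/84

25/84


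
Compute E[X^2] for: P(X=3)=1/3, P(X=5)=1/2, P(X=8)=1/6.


E[X^2] = sum(x^2 * P(x))
= 9*1/3 + 25*1/2 + 64*1/6
= 157/6

157/6


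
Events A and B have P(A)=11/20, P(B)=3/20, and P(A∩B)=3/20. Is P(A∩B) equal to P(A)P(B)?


P(A)*P(B) = 11/20*3/20 = 33/400
P(A∩B) = 3/20 != 33/400, so not independent

No, A and B are not independent


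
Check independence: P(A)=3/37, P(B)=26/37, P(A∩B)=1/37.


P(A)*P(B) = 3/37*26/37 = 78/1369
P(A∩B) = 1/37 != 78/1369, so not independent

No, A and B are not independent


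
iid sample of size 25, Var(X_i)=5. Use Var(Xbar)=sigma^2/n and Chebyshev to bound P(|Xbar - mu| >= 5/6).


Var(Xbar) = Var(X)/n = 5/25
Chebyshev: P(|Xbar-mu| >= 5/6) <= Var(Xbar)/(5/6)^2 = (1/5)/(25/36) = 36/125

36/125


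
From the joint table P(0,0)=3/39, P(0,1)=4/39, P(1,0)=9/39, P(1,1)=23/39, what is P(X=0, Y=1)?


Read from table: P(X=0, Y=1) = 4/39

4/39


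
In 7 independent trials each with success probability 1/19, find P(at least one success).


P(at least one) = 1 - P(none)
P(none) = (1 - 1/19)^7 = (18/19)^7 = 612220032/893871739
P(at least one) = 1 - 612220032/893871739 = 281651707/893871739

281651707/893871739


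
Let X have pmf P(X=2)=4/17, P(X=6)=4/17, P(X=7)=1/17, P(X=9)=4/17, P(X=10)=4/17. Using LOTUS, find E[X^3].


E[X^3] = sum(g(x)*P(x))
= 8*4/17 + 216*4/17 + 343*1/17 + 729*4/17 + 1000*4/17
= 8155/17

8155/17


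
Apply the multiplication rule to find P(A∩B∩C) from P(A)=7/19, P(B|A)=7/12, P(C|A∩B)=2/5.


P(A∩B∩C) = P(A) * P(B|A) * P(C|A∩B)
= 7/19 * 7/12 * 2/5
= 49/228 * 2/5 = 49/570

49/570


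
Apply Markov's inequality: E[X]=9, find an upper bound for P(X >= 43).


Markov: P(X >= a) <= E[X]/a
P(X >= 43) <= 9/43

9/43


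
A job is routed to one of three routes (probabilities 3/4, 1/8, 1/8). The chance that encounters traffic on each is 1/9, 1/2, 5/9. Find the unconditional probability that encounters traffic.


P(A) = P(A|B1)P(B1) + P(A|B2)P(B2) + P(A|B3)P(B3)
= 1/9*3/4 + 1/2*1/8 + 5/9*1/8
= 1/12 + 1/16 + 5/72 = 31/144

31/144


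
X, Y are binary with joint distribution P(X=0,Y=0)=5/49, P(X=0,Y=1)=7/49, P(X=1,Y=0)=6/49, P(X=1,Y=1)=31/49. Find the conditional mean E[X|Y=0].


P(Y=0) = 11/49
E[X|Y=0] = (0*5 + 1*6)/11 = 6/11

6/11


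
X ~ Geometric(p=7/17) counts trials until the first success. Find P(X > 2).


P(X > 2) = P(first 2 trials all fail) = (1-p)^2 = (10/17)^2 = 100/289

100/289


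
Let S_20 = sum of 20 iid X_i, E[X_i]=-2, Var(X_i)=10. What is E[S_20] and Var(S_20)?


E[S_n] = n*mu = 20*-2 = -40
Var(S_n) = n*sigma^2 = 20*10 = 200

E[S_20]=-40, Var(S_20)=200


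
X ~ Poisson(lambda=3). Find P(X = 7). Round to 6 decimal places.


P(X=7) = e^(-3) * 3^7 / 7!
≈ 0.04978706837 * 2187 / 5040
≈ 0.021604

0.021604


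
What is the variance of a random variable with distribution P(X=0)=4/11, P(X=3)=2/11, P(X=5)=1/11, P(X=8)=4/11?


E[X] = 43/11, E[X^2] = 299/11
Var(X) = E[X^2] - (E[X])^2 = 299/11 - (43/11)^2 = 1440/121

1440/121


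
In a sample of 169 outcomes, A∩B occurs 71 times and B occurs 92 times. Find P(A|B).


P(A|B) = P(A∩B)/P(B) = (71/169)/(92/169) = 71/92

71/92


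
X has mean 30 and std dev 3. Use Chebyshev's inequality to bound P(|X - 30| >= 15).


k = 15/3 = 5
Chebyshev: P(|X-mu| >= k*sigma) <= 1/k^2 = 1/5^2 = 1/25

1/25


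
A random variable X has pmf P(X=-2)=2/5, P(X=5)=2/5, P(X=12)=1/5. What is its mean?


E[X] = sum(x * P(x))
= -2*2/5 + 5*2/5 + 12*1/5
= 18/5

18/5


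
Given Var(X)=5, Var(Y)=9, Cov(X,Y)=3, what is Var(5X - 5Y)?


Var(5X - 5Y) = 5^2*Var(X) + (-5)^2*Var(Y) + 2*5*(-5)*Cov(X,Y)
= 25*5 + 25*9 - 50*3
= 125 + 225 - 150 = 200

200


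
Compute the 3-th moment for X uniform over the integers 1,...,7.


E[X^3] = (1/7) * sum(x^3 for x=1..7)
= 784/7 = 112

112


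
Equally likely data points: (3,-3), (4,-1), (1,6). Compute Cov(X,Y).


E[X]=8/3, E[Y]=2/3, E[XY]=-7/3
Cov(X,Y) = E[XY] - E[X]E[Y] = -7/3 - 8/3*2/3 = -37/9

-37/9


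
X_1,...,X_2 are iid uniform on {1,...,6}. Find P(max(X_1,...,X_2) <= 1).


P(max <= 1) = P(all X_i <= 1) = (P(X_1 <= 1))^2
= (1/6)^2 = 1/36

1/36


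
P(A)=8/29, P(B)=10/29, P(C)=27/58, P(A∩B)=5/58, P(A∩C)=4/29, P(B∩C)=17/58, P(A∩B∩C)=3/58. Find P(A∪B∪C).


P(A∪B∪C) = P(A)+P(B)+P(C) - P(AB)-P(AC)-P(BC) + P(ABC)
= 8/29+10/29+27/58 - 5/58-4/29-17/58 + 3/58
= 18/29

18/29


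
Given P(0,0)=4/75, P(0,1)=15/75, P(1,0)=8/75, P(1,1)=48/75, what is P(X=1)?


P(X=1) = P(1,0)+P(1,1) = 8/75 + 48/75 = 56/75

56/75


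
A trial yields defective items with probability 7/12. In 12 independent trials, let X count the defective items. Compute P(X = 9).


P(X=9) = C(12,9) * p^9 * (1-p)^3
= 220 * 40353607/5159780352 * 125/1728
= 277431048125/2229025112064

277431048125/2229025112064


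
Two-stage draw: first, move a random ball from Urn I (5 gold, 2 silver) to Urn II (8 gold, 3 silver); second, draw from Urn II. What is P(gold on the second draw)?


P(transfer gold) = 5/7; P(transfer silver) = 2/7
If gold transferred: Urn II has 9 gold of 12, so P(gold|gold moved) = 3/4
If silver transferred: Urn II has 8 gold of 12, so P(gold|silver moved) = 2/3
By total probability: P(gold) = 5/7*3/4 + 2/7*2/3 = 61/84

61/84


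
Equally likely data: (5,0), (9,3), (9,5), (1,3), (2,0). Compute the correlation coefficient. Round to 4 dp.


Cov(X,Y) = 3.5600, Var(X) = 11.3600, Var(Y) = 3.7600
rho = Cov/(sqrt(VarX)*sqrt(VarY)) = 0.5447

0.5447


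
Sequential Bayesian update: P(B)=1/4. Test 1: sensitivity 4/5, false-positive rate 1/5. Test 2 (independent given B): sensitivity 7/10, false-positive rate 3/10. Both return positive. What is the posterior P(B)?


After test 1: P(+) = 4/5*1/4 + 1/5*3/4 = 7/20
P(B|+) = (1/5)/(7/20) = 4/7
After test 2 (use post1 as new prior): P(+) = 7/10*4/7 + 3/10*3/7 = 37/70
P(B|+,+) = (2/5)/(37/70) = 28/37

28/37


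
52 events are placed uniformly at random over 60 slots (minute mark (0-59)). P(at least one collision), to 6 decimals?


P(all different) = prod((60-i)/60 for i=0..51) = 0.000000
P(at least one match) = 1 - 0.000000 = 1.000000

1.000000


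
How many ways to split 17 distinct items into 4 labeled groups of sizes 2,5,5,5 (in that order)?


17! = 355687428096000
Denominator: 2!=2 * 5!=120 * 5!=120 * 5!=120
Coefficient = 355687428096000 / 3456000 = 102918816

102918816


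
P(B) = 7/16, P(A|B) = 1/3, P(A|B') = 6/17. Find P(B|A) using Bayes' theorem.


P(A) = P(A|B)P(B) + P(A|B')P(B') = 1/3*7/16 + 6/17*9/16 = 281/816
P(B|A) = P(A|B)P(B)/P(A) = (7/48)/(281/816) = 119/281

119/281


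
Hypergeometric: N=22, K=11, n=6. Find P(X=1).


P(X=1) = C(11,1)*C(11,5) / C(22,6)
= 11*462 / 74613
= 5082/74613 = 22/323

22/323


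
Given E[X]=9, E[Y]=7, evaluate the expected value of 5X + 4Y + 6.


E[5X + 4Y + 6] = 5*E[X] + 4*E[Y] + 6
= (5)*(9) + (4)*(7) + (6)
= 45 + 28 + 6 = 79

79


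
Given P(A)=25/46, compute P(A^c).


P(A') = 1 - P(A) = 1 - 25/46 = 21/46

21/46


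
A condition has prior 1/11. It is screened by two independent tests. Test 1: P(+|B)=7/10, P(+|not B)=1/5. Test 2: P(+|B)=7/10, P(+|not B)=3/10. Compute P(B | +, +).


After test 1: P(+) = 7/10*1/11 + 1/5*10/11 = 27/110
P(B|+) = (7/110)/(27/110) = 7/27
After test 2 (use post1 as new prior): P(+) = 7/10*7/27 + 3/10*20/27 = 109/270
P(B|+,+) = (49/270)/(109/270) = 49/109

49/109


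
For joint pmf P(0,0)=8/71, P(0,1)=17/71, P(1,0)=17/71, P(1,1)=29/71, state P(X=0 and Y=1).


Read from table: P(X=0, Y=1) = 17/71

17/71


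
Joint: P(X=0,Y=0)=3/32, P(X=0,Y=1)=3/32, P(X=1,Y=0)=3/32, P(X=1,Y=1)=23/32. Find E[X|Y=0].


P(Y=0) = 6/32
E[X|Y=0] = (0*3 + 1*3)/6 = 3/6 = 1/2

1/2


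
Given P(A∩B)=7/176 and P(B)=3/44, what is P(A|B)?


P(A|B) = P(A∩B)/P(B) = (7/176)/(12/176) = 7/12

7/12


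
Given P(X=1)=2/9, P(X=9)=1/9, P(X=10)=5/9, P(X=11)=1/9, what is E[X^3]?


E[X^3] = sum(g(x)*P(x))
= 1*2/9 + 729*1/9 + 1000*5/9 + 1331*1/9
= 2354/3

2354/3


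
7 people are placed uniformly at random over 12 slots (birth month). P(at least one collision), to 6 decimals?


P(all different) = prod((12-i)/12 for i=0..6) = 0.111400
P(at least one match) = 1 - 0.111400 = 0.888600

0.888600


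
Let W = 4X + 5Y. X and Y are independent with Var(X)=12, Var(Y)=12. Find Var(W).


Independence => Cov(X,Y)=0
Var(4X + 5Y) = 4^2*Var(X) + 5^2*Var(Y)
= 16*12 + 25*12 = 492

492


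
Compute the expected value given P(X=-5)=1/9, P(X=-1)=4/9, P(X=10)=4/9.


E[X] = sum(x * P(x))
= -5*1/9 - 1*4/9 + 10*4/9
= 31/9

31/9


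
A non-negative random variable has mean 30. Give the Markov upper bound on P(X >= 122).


Markov: P(X >= a) <= E[X]/a
P(X >= 122) <= 30/122 = 15/61

15/61


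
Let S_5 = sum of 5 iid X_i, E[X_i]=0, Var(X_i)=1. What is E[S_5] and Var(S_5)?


E[S_n] = n*mu = 5*0 = 0
Var(S_n) = n*sigma^2 = 5*1 = 5

E[S_5]=0, Var(S_5)=5


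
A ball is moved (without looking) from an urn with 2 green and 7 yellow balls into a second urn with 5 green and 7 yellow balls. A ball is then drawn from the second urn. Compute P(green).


P(transfer green) = 2/9; P(transfer yellow) = 7/9
If green transferred: Urn II has 6 green of 13, so P(green|green moved) = 6/13
If yellow transferred: Urn II has 5 green of 13, so P(green|yellow moved) = 5/13
By total probability: P(green) = 2/9*6/13 + 7/9*5/13 = 47/117

47/117


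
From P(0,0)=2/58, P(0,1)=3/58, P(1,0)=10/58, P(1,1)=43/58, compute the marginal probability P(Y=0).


P(Y=0) = P(0,0)+P(1,0) = 2/58 + 10/58 = 12/58 = 6/29

6/29


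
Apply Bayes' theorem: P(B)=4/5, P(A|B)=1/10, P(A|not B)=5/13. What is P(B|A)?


P(A) = P(A|B)P(B) + P(A|B')P(B') = 1/10*4/5 + 5/13*1/5 = 51/325
P(B|A) = P(A|B)P(B)/P(A) = (2/25)/(51/325) = 26/51

26/51


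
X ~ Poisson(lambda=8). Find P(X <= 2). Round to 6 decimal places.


P(X<=2) = e^(-8)*8^0/0! + e^(-8)*8^1/1! + e^(-8)*8^2/2!
≈ 0.0003354626 + 0.0026837010 + 0.0107348041
= 0.0137539677
≈ 0.013754

0.013754


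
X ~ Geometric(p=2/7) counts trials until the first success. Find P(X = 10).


P(X=10) = (1-p)^9 * p = (5/7)^9 * 2/7
= 1953125/40353607 * 2/7 = 3906250/282475249

3906250/282475249


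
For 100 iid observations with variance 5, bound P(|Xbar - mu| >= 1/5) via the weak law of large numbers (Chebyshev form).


Var(Xbar) = Var(X)/n = 5/100
Chebyshev: P(|Xbar-mu| >= 1/5) <= Var(Xbar)/(1/5)^2 = (1/20)/(1/25) = 5/4
Bound exceeds 1, so trivial bound: 1

1


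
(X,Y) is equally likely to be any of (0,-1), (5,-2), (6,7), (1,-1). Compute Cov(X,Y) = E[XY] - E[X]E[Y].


E[X]=3, E[Y]=3/4, E[XY]=31/4
Cov(X,Y) = E[XY] - E[X]E[Y] = 31/4 - 3*3/4 = 11/2

11/2


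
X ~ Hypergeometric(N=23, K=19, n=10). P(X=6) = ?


P(X=6) = C(19,6)*C(4,4) / C(23,10)
= 27132*1 / 1144066
= 27132/1144066 = 6/253

6/253


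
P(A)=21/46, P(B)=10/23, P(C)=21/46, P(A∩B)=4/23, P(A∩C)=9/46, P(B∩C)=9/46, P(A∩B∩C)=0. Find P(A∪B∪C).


P(A∪B∪C) = P(A)+P(B)+P(C) - P(AB)-P(AC)-P(BC) + P(ABC)
= 21/46+10/23+21/46 - 4/23-9/46-9/46 + 0
= 18/23

18/23


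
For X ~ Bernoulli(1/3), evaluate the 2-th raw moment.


For Bernoulli: X in {0,1}
E[X^2] = 0^2*(1-1/3) + 1^2*1/3 = 1/3

1/3


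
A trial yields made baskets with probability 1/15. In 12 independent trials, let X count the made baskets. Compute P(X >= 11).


P(X>=11) = P(X=11) + P(X=12)
= 56/43248779296875 + 1/129746337890625
= 169/129746337890625

169/129746337890625


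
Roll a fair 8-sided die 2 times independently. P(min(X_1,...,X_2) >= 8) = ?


P(min >= 8) = P(all X_i >= 8) = (P(X_1 >= 8))^2
= (1/8)^2 = 1/64

1/64


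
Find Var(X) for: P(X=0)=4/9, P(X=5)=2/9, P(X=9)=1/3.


E[X] = 37/9, E[X^2] = 293/9
Var(X) = E[X^2] - (E[X])^2 = 293/9 - (37/9)^2 = 1268/81

1268/81


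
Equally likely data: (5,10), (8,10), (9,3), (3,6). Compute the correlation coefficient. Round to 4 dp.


Cov(X,Y) = -1.5625, Var(X) = 5.6875, Var(Y) = 8.6875
rho = Cov/(sqrt(VarX)*sqrt(VarY)) = -0.2223

-0.2223


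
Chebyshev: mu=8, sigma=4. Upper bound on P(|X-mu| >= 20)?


k = 20/4 = 5
Chebyshev: P(|X-mu| >= k*sigma) <= 1/k^2 = 1/5^2 = 1/25

1/25


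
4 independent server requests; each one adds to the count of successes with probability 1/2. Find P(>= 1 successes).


P(at least one) = 1 - P(none)
P(none) = (1 - 1/2)^4 = (1/2)^4 = 1/16
P(at least one) = 1 - 1/16 = 15/16

15/16


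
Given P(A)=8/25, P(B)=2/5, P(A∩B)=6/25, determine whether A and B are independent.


P(A)*P(B) = 8/25*2/5 = 16/125
P(A∩B) = 6/25 != 16/125, so not independent

No, A and B are not independent


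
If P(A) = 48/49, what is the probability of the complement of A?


P(A') = 1 - P(A) = 1 - 48/49 = 1/49

1/49


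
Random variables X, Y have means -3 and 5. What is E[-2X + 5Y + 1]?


E[-2X + 5Y + 1] = -2*E[X] + 5*E[Y] + 1
= (-2)*(-3) + (5)*(5) + (1)
= 6 + 25 + 1 = 32

32


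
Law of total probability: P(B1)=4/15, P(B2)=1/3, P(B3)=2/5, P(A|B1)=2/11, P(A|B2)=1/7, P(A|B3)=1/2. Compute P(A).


P(A) = P(A|B1)P(B1) + P(A|B2)P(B2) + P(A|B3)P(B3)
= 2/11*4/15 + 1/7*1/3 + 1/2*2/5
= 8/165 + 1/21 + 1/5 = 114/385

114/385


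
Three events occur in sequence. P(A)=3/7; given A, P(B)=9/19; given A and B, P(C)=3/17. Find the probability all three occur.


P(A∩B∩C) = P(A) * P(B|A) * P(C|A∩B)
= 3/7 * 9/19 * 3/17
= 27/133 * 3/17 = 81/2261

81/2261


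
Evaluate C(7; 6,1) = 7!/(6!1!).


7! = 5040
Denominator: 6!=720 * 1!=1
Coefficient = 5040 / 720 = 7

7


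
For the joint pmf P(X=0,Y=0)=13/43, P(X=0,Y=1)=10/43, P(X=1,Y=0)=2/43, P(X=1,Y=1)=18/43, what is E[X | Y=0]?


P(Y=0) = 15/43
E[X|Y=0] = (0*13 + 1*2)/15 = 2/15

2/15


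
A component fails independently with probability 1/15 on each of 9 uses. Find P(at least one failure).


P(at least one) = 1 - P(none)
P(none) = (1 - 1/15)^9 = (14/15)^9 = 20661046784/38443359375
P(at least one) = 1 - 20661046784/38443359375 = 17782312591/38443359375

17782312591/38443359375


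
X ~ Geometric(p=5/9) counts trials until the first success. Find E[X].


For geometric (trials until first success), E[X] = 1/p = 1/(5/9) = 9/5

9/5


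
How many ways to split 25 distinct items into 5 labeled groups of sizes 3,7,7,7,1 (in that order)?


25! = 15511210043330985984000000
Denominator: 3!=6 * 7!=5040 * 7!=5040 * 7!=5040 * 1!=1
Coefficient = 15511210043330985984000000 / 768144384000 = 20193091776000

20193091776000


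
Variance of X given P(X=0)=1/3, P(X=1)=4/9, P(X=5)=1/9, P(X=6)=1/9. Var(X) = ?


E[X] = 5/3, E[X^2] = 65/9
Var(X) = E[X^2] - (E[X])^2 = 65/9 - (5/3)^2 = 40/9

40/9


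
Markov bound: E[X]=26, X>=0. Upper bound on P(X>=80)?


Markov: P(X >= a) <= E[X]/a
P(X >= 80) <= 26/80 = 13/40

13/40


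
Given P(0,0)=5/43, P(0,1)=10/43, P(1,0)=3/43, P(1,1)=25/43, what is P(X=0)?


P(X=0) = P(0,0)+P(0,1) = 5/43 + 10/43 = 15/43

15/43


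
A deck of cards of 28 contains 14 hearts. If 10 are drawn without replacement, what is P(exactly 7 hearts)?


P(X=7) = C(14,7)*C(14,3) / C(28,10)
= 3432*364 / 13123110
= 1249248/13123110 = 208/2185

208/2185


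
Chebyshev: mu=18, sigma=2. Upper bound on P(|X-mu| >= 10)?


k = 10/2 = 5
Chebyshev: P(|X-mu| >= k*sigma) <= 1/k^2 = 1/5^2 = 1/25

1/25


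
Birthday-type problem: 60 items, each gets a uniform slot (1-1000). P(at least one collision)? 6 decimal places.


P(all different) = prod((1000-i)/1000 for i=0..59) = 0.164279
P(at least one match) = 1 - 0.164279 = 0.835721

0.835721


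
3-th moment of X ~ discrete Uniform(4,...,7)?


E[X^3] = (1/4) * sum(x^3 for x=4..7)
= 748/4 = 187

187


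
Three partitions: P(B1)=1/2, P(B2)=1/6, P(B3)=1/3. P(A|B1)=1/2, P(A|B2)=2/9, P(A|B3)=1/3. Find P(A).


P(A) = P(A|B1)P(B1) + P(A|B2)P(B2) + P(A|B3)P(B3)
= 1/2*1/2 + 2/9*1/6 + 1/3*1/3
= 1/4 + 1/27 + 1/9 = 43/108

43/108


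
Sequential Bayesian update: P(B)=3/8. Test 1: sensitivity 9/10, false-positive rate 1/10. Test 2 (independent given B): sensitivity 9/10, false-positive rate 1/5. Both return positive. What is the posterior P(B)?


After test 1: P(+) = 9/10*3/8 + 1/10*5/8 = 2/5
P(B|+) = (27/80)/(2/5) = 27/32
After test 2 (use post1 as new prior): P(+) = 9/10*27/32 + 1/5*5/32 = 253/320
P(B|+,+) = (243/320)/(253/320) = 243/253

243/253


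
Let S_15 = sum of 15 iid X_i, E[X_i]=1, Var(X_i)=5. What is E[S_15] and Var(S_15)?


E[S_n] = n*mu = 15*1 = 15
Var(S_n) = n*sigma^2 = 15*5 = 75

E[S_15]=15, Var(S_15)=75


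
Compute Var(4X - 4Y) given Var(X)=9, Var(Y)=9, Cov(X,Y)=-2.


Var(4X - 4Y) = 4^2*Var(X) + (-4)^2*Var(Y) + 2*4*(-4)*Cov(X,Y)
= 16*9 + 16*9 - 32*(-2)
= 144 + 144 + 64 = 352

352


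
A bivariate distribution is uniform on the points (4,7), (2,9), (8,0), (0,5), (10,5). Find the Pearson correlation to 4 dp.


Cov(X,Y) = -5.7600, Var(X) = 13.7600, Var(Y) = 8.9600
rho = Cov/(sqrt(VarX)*sqrt(VarY)) = -0.5188

-0.5188


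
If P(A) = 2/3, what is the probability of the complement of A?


P(A') = 1 - P(A) = 1 - 2/3 = 1/3

1/3


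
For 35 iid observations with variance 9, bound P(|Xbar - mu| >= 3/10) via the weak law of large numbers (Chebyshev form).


Var(Xbar) = Var(X)/n = 9/35
Chebyshev: P(|Xbar-mu| >= 3/10) <= Var(Xbar)/(3/10)^2 = (9/35)/(9/100) = 20/7
Bound exceeds 1, so trivial bound: 1

1


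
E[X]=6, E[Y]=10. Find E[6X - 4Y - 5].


E[6X - 4Y - 5] = 6*E[X] - 4*E[Y] - 5
= (6)*(6) + (-4)*(10) + (-5)
= 36 - 40 - 5 = -9

-9


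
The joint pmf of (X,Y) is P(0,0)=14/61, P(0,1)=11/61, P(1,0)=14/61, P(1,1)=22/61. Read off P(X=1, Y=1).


Read from table: P(X=1, Y=1) = 22/61

22/61


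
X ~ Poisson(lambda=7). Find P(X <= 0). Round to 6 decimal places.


P(X<=0) = e^(-7)*7^0/0!
≈ 0.0009118820
≈ 0.000912

0.000912


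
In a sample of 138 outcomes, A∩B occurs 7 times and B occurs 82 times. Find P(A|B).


P(A|B) = P(A∩B)/P(B) = (7/138)/(82/138) = 7/82

7/82


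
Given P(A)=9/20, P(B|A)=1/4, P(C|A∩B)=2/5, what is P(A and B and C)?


P(A∩B∩C) = P(A) * P(B|A) * P(C|A∩B)
= 9/20 * 1/4 * 2/5
= 9/80 * 2/5 = 9/200

9/200


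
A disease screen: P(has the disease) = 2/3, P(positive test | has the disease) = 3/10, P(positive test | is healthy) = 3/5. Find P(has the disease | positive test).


P(A) = P(A|B)P(B) + P(A|B')P(B') = 3/10*2/3 + 3/5*1/3 = 2/5
P(B|A) = P(A|B)P(B)/P(A) = (1/5)/(2/5) = 1/2

1/2


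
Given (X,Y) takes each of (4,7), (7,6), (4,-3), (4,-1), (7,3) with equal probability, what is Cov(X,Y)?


E[X]=26/5, E[Y]=12/5, E[XY]=15
Cov(X,Y) = E[XY] - E[X]E[Y] = 15 - 26/5*12/5 = 63/25

63/25


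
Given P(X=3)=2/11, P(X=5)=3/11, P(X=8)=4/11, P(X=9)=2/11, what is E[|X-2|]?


E[|X-2|] = sum(g(x)*P(x))
= 1*2/11 + 3*3/11 + 6*4/11 + 7*2/11
= 49/11

49/11


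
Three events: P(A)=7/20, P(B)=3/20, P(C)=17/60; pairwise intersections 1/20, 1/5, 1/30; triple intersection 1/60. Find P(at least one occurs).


P(A∪B∪C) = P(A)+P(B)+P(C) - P(AB)-P(AC)-P(BC) + P(ABC)
= 7/20+3/20+17/60 - 1/20-1/5-1/30 + 1/60
= 31/60

31/60


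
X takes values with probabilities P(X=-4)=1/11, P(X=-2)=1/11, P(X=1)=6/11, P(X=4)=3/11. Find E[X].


E[X] = sum(x * P(x))
= -4*1/11 - 2*1/11 + 1*6/11 + 4*3/11
= 12/11

12/11


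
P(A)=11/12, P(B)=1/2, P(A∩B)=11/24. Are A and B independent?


P(A)*P(B) = 11/12*1/2 = 11/24
P(A∩B) = 11/24, which equals P(A)P(B), so independent

Yes, A and B are independent


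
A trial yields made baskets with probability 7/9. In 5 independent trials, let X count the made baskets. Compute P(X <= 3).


P(X<=3) = P(X=0) + P(X=1) + P(X=2) + P(X=3)
= 32/59049 + 560/59049 + 3920/59049 + 13720/59049
= 18232/59049

18232/59049


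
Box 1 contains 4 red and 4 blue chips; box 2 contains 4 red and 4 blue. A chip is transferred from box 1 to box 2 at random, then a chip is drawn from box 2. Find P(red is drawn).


P(transfer red) = 4/8 = 1/2; P(transfer blue) = 1/2
If red transferred: Urn II has 5 red of 9, so P(red|red moved) = 5/9
If blue transferred: Urn II has 4 red of 9, so P(red|blue moved) = 4/9
By total probability: P(red) = 1/2*5/9 + 1/2*4/9 = 1/2

1/2


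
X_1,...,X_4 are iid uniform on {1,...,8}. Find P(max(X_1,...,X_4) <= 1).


P(max <= 1) = P(all X_i <= 1) = (P(X_1 <= 1))^4
= (1/8)^4 = 1/4096

1/4096


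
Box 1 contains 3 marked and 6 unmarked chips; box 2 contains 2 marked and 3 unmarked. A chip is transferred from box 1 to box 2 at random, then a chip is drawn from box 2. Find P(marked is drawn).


P(transfer marked) = 3/9 = 1/3; P(transfer unmarked) = 2/3
If marked transferred: Urn II has 3 marked of 6, so P(marked|marked moved) = 1/2
If unmarked transferred: Urn II has 2 marked of 6, so P(marked|unmarked moved) = 1/3
By total probability: P(marked) = 1/3*1/2 + 2/3*1/3 = 7/18

7/18


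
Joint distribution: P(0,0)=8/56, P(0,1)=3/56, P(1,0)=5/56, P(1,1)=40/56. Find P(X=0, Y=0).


Read from table: P(X=0, Y=0) = 8/56 = 1/7

1/7


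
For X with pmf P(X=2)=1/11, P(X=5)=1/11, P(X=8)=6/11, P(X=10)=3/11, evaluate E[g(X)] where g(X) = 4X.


E[4X] = sum(g(x)*P(x))
= 8*1/11 + 20*1/11 + 32*6/11 + 40*3/11
= 340/11

340/11


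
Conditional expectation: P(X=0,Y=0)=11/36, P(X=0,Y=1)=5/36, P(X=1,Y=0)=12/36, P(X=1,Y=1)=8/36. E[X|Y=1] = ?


P(Y=1) = 13/36
E[X|Y=1] = (0*5 + 1*8)/13 = 8/13

8/13


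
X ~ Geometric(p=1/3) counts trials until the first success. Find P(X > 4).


P(X > 4) = P(first 4 trials all fail) = (1-p)^4 = (2/3)^4 = 16/81

16/81


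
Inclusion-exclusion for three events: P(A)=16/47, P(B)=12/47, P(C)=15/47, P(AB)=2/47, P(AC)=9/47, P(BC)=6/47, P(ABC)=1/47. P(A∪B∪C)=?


P(A∪B∪C) = P(A)+P(B)+P(C) - P(AB)-P(AC)-P(BC) + P(ABC)
= 16/47+12/47+15/47 - 2/47-9/47-6/47 + 1/47
= 27/47

27/47


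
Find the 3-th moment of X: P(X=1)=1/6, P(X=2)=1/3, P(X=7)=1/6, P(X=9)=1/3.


E[X^3] = sum(x^3 * P(x))
= 1*1/6 + 8*1/3 + 343*1/6 + 729*1/3
= 303

303


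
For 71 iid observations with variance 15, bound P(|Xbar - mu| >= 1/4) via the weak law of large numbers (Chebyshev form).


Var(Xbar) = Var(X)/n = 15/71
Chebyshev: P(|Xbar-mu| >= 1/4) <= Var(Xbar)/(1/4)^2 = (15/71)/(1/16) = 240/71
Bound exceeds 1, so trivial bound: 1

1


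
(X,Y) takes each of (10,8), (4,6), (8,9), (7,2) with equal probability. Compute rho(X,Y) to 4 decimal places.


Cov(X,Y) = 2.1875, Var(X) = 4.6875, Var(Y) = 7.1875
rho = Cov/(sqrt(VarX)*sqrt(VarY)) = 0.3769

0.3769


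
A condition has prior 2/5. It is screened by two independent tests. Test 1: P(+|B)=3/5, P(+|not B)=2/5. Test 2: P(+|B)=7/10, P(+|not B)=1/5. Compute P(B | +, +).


After test 1: P(+) = 3/5*2/5 + 2/5*3/5 = 12/25
P(B|+) = (6/25)/(12/25) = 1/2
After test 2 (use post1 as new prior): P(+) = 7/10*1/2 + 1/5*1/2 = 9/20
P(B|+,+) = (7/20)/(9/20) = 7/9

7/9


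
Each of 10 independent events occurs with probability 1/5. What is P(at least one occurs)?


P(at least one) = 1 - P(none)
P(none) = (1 - 1/5)^10 = (4/5)^10 = 1048576/9765625
P(at least one) = 1 - 1048576/9765625 = 8717049/9765625

8717049/9765625


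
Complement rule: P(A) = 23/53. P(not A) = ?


P(A') = 1 - P(A) = 1 - 23/53 = 30/53

30/53


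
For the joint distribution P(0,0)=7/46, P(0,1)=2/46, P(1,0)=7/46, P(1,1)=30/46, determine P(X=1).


P(X=1) = P(1,0)+P(1,1) = 7/46 + 30/46 = 37/46

37/46


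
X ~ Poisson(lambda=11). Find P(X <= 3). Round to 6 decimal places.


P(X<=3) = e^(-11)*11^0/0! + e^(-11)*11^1/1! + e^(-11)*11^2/2! + e^(-11)*11^3/3!
≈ 0.0000167017 + 0.0001837187 + 0.0010104529 + 0.0037049940
= 0.0049158673
≈ 0.004916

0.004916


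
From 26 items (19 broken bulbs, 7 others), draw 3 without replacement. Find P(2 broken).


P(X=2) = C(19,2)*C(7,1) / C(26,3)
= 171*7 / 2600
= 1197/2600

1197/2600


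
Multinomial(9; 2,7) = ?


9! = 362880
Denominator: 2!=2 * 7!=5040
Coefficient = 362880 / 10080 = 36

36


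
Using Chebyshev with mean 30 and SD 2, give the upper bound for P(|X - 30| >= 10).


k = 10/2 = 5
Chebyshev: P(|X-mu| >= k*sigma) <= 1/k^2 = 1/5^2 = 1/25

1/25


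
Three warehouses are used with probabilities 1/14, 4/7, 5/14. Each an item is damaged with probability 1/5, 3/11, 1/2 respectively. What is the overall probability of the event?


P(A) = P(A|B1)P(B1) + P(A|B2)P(B2) + P(A|B3)P(B3)
= 1/5*1/14 + 3/11*4/7 + 1/2*5/14
= 1/70 + 12/77 + 5/28 = 537/1540

537/1540


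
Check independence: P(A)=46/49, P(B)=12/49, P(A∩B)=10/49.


P(A)*P(B) = 46/49*12/49 = 552/2401
P(A∩B) = 10/49 != 552/2401, so not independent

No, A and B are not independent


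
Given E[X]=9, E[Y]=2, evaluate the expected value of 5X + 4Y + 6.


E[5X + 4Y + 6] = 5*E[X] + 4*E[Y] + 6
= (5)*(9) + (4)*(2) + (6)
= 45 + 8 + 6 = 59

59


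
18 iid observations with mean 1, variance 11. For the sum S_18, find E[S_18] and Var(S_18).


E[S_n] = n*mu = 18*1 = 18
Var(S_n) = n*sigma^2 = 18*11 = 198

E[S_18]=18, Var(S_18)=198


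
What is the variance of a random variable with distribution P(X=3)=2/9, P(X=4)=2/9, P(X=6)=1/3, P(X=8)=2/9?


E[X] = 16/3, E[X^2] = 286/9
Var(X) = E[X^2] - (E[X])^2 = 286/9 - (16/3)^2 = 10/3

10/3


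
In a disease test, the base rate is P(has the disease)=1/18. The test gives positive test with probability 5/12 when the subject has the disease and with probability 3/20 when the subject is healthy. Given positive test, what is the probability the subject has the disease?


P(A) = P(A|B)P(B) + P(A|B')P(B') = 5/12*1/18 + 3/20*17/18 = 89/540
P(B|A) = P(A|B)P(B)/P(A) = (5/216)/(89/540) = 25/178

25/178


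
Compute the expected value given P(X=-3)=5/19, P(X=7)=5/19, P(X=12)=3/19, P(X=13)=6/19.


E[X] = sum(x * P(x))
= -3*5/19 + 7*5/19 + 12*3/19 + 13*6/19
= 134/19

134/19


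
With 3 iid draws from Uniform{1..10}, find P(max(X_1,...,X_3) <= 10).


P(max <= 10) = P(all X_i <= 10) = (P(X_1 <= 10))^3
= (10/10)^3 = 1^3 = 1

1


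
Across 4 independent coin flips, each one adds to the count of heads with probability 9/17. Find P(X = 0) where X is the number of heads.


P(X=0) = C(4,0) * p^0 * (1-p)^4
= 1 * 1 * 4096/83521
= 4096/83521

4096/83521


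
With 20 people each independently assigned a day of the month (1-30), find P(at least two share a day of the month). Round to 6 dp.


P(all different) = prod((30-i)/30 for i=0..19) = 0.000210
P(at least one match) = 1 - 0.000210 = 0.999790

0.999790


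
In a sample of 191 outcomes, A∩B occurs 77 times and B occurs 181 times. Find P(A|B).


P(A|B) = P(A∩B)/P(B) = (77/191)/(181/191) = 77/181

77/181


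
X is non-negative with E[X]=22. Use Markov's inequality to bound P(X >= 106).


Markov: P(X >= a) <= E[X]/a
P(X >= 106) <= 22/106 = 11/53

11/53


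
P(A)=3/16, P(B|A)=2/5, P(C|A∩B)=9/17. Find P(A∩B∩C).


P(A∩B∩C) = P(A) * P(B|A) * P(C|A∩B)
= 3/16 * 2/5 * 9/17
= 3/40 * 9/17 = 27/680

27/680


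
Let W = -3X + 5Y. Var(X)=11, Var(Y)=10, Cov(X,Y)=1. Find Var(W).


Var(-3X + 5Y) = (-3)^2*Var(X) + 5^2*Var(Y) + 2*(-3)*5*Cov(X,Y)
= 9*11 + 25*10 - 30*1
= 99 + 250 - 30 = 319

319
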